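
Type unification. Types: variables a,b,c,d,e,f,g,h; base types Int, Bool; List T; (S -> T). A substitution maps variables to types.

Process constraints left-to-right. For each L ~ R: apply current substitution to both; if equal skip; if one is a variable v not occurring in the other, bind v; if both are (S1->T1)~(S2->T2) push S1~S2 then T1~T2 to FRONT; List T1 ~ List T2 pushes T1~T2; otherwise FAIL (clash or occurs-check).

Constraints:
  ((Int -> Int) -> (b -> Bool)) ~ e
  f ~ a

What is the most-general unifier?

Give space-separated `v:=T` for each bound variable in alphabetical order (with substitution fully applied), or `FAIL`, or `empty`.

step 1: unify ((Int -> Int) -> (b -> Bool)) ~ e  [subst: {-} | 1 pending]
  bind e := ((Int -> Int) -> (b -> Bool))
step 2: unify f ~ a  [subst: {e:=((Int -> Int) -> (b -> Bool))} | 0 pending]
  bind f := a

Answer: e:=((Int -> Int) -> (b -> Bool)) f:=a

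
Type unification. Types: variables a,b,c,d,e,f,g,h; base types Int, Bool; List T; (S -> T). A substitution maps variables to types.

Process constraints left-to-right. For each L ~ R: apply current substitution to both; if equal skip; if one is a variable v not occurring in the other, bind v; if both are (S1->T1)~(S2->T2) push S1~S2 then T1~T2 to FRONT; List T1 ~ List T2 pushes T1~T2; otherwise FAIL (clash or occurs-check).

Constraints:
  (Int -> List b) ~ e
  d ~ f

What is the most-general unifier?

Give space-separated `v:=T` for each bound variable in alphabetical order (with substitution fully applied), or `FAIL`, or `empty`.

step 1: unify (Int -> List b) ~ e  [subst: {-} | 1 pending]
  bind e := (Int -> List b)
step 2: unify d ~ f  [subst: {e:=(Int -> List b)} | 0 pending]
  bind d := f

Answer: d:=f e:=(Int -> List b)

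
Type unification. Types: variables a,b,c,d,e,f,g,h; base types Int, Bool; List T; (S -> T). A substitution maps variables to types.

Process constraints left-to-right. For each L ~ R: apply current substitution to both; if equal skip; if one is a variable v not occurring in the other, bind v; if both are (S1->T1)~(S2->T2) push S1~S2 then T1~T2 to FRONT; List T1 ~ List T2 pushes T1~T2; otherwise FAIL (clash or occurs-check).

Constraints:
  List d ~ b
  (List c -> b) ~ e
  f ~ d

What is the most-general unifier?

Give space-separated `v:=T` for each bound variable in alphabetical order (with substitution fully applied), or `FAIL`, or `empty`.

Answer: b:=List d e:=(List c -> List d) f:=d

Derivation:
step 1: unify List d ~ b  [subst: {-} | 2 pending]
  bind b := List d
step 2: unify (List c -> List d) ~ e  [subst: {b:=List d} | 1 pending]
  bind e := (List c -> List d)
step 3: unify f ~ d  [subst: {b:=List d, e:=(List c -> List d)} | 0 pending]
  bind f := d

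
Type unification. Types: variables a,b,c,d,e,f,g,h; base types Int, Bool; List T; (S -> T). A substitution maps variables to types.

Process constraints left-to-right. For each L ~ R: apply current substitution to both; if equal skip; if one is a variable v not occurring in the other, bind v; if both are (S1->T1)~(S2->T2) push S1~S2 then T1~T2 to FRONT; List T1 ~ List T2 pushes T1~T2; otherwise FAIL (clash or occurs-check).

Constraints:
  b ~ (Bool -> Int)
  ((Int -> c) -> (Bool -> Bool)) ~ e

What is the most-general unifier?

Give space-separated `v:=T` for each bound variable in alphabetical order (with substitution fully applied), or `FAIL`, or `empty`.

Answer: b:=(Bool -> Int) e:=((Int -> c) -> (Bool -> Bool))

Derivation:
step 1: unify b ~ (Bool -> Int)  [subst: {-} | 1 pending]
  bind b := (Bool -> Int)
step 2: unify ((Int -> c) -> (Bool -> Bool)) ~ e  [subst: {b:=(Bool -> Int)} | 0 pending]
  bind e := ((Int -> c) -> (Bool -> Bool))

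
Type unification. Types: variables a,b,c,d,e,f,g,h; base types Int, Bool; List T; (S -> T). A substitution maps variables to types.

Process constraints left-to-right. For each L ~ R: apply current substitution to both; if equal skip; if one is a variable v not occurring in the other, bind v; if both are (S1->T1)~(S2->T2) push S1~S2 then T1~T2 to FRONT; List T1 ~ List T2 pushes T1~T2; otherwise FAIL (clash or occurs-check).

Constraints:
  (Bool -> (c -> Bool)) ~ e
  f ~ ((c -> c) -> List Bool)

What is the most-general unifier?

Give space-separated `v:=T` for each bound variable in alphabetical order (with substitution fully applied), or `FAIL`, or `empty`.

Answer: e:=(Bool -> (c -> Bool)) f:=((c -> c) -> List Bool)

Derivation:
step 1: unify (Bool -> (c -> Bool)) ~ e  [subst: {-} | 1 pending]
  bind e := (Bool -> (c -> Bool))
step 2: unify f ~ ((c -> c) -> List Bool)  [subst: {e:=(Bool -> (c -> Bool))} | 0 pending]
  bind f := ((c -> c) -> List Bool)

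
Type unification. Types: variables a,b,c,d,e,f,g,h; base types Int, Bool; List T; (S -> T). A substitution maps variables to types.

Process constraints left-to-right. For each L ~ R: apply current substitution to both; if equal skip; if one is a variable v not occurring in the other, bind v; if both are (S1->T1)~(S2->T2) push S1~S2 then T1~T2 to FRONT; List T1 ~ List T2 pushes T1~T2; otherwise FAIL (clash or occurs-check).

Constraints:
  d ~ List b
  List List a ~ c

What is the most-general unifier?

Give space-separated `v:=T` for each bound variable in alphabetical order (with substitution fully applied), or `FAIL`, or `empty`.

step 1: unify d ~ List b  [subst: {-} | 1 pending]
  bind d := List b
step 2: unify List List a ~ c  [subst: {d:=List b} | 0 pending]
  bind c := List List a

Answer: c:=List List a d:=List b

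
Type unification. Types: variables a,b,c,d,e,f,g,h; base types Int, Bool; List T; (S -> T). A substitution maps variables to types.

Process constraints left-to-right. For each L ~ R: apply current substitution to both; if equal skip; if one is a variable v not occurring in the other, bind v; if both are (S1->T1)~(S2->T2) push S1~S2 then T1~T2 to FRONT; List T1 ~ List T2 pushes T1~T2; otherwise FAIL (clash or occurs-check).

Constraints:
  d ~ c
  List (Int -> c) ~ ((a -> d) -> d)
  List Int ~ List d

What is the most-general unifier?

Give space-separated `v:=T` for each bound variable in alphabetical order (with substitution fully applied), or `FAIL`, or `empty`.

step 1: unify d ~ c  [subst: {-} | 2 pending]
  bind d := c
step 2: unify List (Int -> c) ~ ((a -> c) -> c)  [subst: {d:=c} | 1 pending]
  clash: List (Int -> c) vs ((a -> c) -> c)

Answer: FAIL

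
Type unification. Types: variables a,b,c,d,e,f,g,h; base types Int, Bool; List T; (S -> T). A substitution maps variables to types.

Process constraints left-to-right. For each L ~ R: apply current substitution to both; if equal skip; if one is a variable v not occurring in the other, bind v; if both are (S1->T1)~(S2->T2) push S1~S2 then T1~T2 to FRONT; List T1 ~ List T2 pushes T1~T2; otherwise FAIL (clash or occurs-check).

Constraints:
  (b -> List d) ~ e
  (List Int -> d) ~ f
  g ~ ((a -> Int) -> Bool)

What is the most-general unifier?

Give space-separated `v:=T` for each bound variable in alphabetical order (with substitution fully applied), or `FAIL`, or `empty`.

step 1: unify (b -> List d) ~ e  [subst: {-} | 2 pending]
  bind e := (b -> List d)
step 2: unify (List Int -> d) ~ f  [subst: {e:=(b -> List d)} | 1 pending]
  bind f := (List Int -> d)
step 3: unify g ~ ((a -> Int) -> Bool)  [subst: {e:=(b -> List d), f:=(List Int -> d)} | 0 pending]
  bind g := ((a -> Int) -> Bool)

Answer: e:=(b -> List d) f:=(List Int -> d) g:=((a -> Int) -> Bool)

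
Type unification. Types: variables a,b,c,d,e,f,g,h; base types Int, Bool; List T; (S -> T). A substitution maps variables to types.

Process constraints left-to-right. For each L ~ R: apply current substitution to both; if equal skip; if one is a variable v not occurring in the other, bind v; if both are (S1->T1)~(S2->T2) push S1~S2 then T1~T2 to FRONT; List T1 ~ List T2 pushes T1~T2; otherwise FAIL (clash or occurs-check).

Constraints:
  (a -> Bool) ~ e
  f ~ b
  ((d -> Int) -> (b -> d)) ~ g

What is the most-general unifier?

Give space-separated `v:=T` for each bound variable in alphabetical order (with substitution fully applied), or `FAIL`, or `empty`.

step 1: unify (a -> Bool) ~ e  [subst: {-} | 2 pending]
  bind e := (a -> Bool)
step 2: unify f ~ b  [subst: {e:=(a -> Bool)} | 1 pending]
  bind f := b
step 3: unify ((d -> Int) -> (b -> d)) ~ g  [subst: {e:=(a -> Bool), f:=b} | 0 pending]
  bind g := ((d -> Int) -> (b -> d))

Answer: e:=(a -> Bool) f:=b g:=((d -> Int) -> (b -> d))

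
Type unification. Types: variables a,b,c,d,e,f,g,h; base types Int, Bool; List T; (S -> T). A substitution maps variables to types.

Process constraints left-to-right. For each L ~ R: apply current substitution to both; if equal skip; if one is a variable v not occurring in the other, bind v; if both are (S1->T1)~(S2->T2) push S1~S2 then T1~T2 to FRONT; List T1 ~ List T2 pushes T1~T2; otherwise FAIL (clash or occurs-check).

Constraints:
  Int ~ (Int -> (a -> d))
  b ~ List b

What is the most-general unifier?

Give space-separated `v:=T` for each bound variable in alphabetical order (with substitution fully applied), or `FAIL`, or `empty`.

step 1: unify Int ~ (Int -> (a -> d))  [subst: {-} | 1 pending]
  clash: Int vs (Int -> (a -> d))

Answer: FAIL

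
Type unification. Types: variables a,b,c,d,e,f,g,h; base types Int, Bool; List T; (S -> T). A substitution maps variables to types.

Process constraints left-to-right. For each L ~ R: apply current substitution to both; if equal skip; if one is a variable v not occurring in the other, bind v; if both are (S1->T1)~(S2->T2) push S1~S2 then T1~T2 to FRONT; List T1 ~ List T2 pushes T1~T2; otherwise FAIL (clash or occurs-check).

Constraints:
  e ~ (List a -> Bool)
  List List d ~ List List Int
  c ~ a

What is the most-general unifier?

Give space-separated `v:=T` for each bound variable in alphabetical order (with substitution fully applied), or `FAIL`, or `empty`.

Answer: c:=a d:=Int e:=(List a -> Bool)

Derivation:
step 1: unify e ~ (List a -> Bool)  [subst: {-} | 2 pending]
  bind e := (List a -> Bool)
step 2: unify List List d ~ List List Int  [subst: {e:=(List a -> Bool)} | 1 pending]
  -> decompose List: push List d~List Int
step 3: unify List d ~ List Int  [subst: {e:=(List a -> Bool)} | 1 pending]
  -> decompose List: push d~Int
step 4: unify d ~ Int  [subst: {e:=(List a -> Bool)} | 1 pending]
  bind d := Int
step 5: unify c ~ a  [subst: {e:=(List a -> Bool), d:=Int} | 0 pending]
  bind c := a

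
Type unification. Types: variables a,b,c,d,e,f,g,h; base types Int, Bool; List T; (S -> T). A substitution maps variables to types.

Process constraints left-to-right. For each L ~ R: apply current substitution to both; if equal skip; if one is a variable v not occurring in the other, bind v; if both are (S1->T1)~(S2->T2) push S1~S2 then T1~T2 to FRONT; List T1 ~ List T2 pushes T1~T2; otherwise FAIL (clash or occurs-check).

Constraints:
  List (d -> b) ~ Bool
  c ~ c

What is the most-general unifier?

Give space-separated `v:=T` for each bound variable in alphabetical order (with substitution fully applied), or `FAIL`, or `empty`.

Answer: FAIL

Derivation:
step 1: unify List (d -> b) ~ Bool  [subst: {-} | 1 pending]
  clash: List (d -> b) vs Bool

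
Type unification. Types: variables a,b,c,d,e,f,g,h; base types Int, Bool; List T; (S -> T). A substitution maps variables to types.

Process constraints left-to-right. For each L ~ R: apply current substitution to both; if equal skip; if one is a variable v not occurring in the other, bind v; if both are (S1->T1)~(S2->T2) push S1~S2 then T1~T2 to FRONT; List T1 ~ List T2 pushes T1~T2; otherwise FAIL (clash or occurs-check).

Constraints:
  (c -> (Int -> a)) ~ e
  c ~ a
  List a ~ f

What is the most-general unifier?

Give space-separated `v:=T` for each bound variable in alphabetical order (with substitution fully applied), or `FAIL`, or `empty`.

Answer: c:=a e:=(a -> (Int -> a)) f:=List a

Derivation:
step 1: unify (c -> (Int -> a)) ~ e  [subst: {-} | 2 pending]
  bind e := (c -> (Int -> a))
step 2: unify c ~ a  [subst: {e:=(c -> (Int -> a))} | 1 pending]
  bind c := a
step 3: unify List a ~ f  [subst: {e:=(c -> (Int -> a)), c:=a} | 0 pending]
  bind f := List a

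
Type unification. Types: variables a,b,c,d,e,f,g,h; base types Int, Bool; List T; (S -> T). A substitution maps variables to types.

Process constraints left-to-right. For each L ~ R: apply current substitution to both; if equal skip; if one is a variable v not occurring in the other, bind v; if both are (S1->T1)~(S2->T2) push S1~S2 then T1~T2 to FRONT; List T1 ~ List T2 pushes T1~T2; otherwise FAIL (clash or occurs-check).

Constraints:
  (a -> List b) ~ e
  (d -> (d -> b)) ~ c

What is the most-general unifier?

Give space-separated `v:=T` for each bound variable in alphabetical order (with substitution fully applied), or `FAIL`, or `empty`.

step 1: unify (a -> List b) ~ e  [subst: {-} | 1 pending]
  bind e := (a -> List b)
step 2: unify (d -> (d -> b)) ~ c  [subst: {e:=(a -> List b)} | 0 pending]
  bind c := (d -> (d -> b))

Answer: c:=(d -> (d -> b)) e:=(a -> List b)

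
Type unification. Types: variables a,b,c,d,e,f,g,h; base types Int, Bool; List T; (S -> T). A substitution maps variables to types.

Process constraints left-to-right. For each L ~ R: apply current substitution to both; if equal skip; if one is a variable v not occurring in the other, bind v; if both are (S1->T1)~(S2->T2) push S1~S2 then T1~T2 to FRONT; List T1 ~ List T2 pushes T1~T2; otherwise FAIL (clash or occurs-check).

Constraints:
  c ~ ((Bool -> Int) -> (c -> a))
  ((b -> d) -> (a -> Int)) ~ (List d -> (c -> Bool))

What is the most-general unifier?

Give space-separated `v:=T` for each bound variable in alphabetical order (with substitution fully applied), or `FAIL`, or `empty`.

step 1: unify c ~ ((Bool -> Int) -> (c -> a))  [subst: {-} | 1 pending]
  occurs-check fail: c in ((Bool -> Int) -> (c -> a))

Answer: FAIL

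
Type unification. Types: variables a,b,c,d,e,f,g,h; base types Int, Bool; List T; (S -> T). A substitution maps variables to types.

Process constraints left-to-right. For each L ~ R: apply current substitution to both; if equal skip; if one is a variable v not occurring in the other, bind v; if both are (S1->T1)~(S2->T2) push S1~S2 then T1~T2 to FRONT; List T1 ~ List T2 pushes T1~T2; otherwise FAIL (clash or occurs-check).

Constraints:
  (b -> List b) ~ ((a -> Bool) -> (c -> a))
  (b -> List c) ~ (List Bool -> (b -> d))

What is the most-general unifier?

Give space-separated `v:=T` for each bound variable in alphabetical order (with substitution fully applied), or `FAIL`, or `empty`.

step 1: unify (b -> List b) ~ ((a -> Bool) -> (c -> a))  [subst: {-} | 1 pending]
  -> decompose arrow: push b~(a -> Bool), List b~(c -> a)
step 2: unify b ~ (a -> Bool)  [subst: {-} | 2 pending]
  bind b := (a -> Bool)
step 3: unify List (a -> Bool) ~ (c -> a)  [subst: {b:=(a -> Bool)} | 1 pending]
  clash: List (a -> Bool) vs (c -> a)

Answer: FAIL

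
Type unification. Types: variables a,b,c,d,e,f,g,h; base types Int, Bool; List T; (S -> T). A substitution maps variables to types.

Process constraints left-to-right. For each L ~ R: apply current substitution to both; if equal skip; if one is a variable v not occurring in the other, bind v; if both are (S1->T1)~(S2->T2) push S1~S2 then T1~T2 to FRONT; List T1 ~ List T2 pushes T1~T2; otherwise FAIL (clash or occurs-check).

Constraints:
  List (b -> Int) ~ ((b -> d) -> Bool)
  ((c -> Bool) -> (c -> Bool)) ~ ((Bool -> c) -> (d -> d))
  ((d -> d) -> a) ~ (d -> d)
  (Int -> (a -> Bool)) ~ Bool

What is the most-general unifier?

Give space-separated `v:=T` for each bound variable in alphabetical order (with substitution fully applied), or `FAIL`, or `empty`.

Answer: FAIL

Derivation:
step 1: unify List (b -> Int) ~ ((b -> d) -> Bool)  [subst: {-} | 3 pending]
  clash: List (b -> Int) vs ((b -> d) -> Bool)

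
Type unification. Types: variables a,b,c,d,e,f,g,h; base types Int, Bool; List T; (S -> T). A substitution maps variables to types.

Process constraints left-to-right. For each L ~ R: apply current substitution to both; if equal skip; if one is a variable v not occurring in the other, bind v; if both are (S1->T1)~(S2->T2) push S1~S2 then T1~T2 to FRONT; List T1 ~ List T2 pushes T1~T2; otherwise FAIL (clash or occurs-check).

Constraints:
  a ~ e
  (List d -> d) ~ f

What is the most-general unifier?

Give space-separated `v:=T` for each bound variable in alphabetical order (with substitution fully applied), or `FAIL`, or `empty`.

Answer: a:=e f:=(List d -> d)

Derivation:
step 1: unify a ~ e  [subst: {-} | 1 pending]
  bind a := e
step 2: unify (List d -> d) ~ f  [subst: {a:=e} | 0 pending]
  bind f := (List d -> d)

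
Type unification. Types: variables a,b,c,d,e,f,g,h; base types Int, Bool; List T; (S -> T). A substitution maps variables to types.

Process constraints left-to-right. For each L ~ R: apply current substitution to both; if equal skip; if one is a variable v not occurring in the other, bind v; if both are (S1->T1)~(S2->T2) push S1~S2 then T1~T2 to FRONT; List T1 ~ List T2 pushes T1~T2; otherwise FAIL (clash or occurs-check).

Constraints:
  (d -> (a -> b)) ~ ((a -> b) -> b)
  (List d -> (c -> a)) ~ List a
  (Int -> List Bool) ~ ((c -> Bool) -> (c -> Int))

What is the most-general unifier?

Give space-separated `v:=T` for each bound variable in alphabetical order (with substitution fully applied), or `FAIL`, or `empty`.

Answer: FAIL

Derivation:
step 1: unify (d -> (a -> b)) ~ ((a -> b) -> b)  [subst: {-} | 2 pending]
  -> decompose arrow: push d~(a -> b), (a -> b)~b
step 2: unify d ~ (a -> b)  [subst: {-} | 3 pending]
  bind d := (a -> b)
step 3: unify (a -> b) ~ b  [subst: {d:=(a -> b)} | 2 pending]
  occurs-check fail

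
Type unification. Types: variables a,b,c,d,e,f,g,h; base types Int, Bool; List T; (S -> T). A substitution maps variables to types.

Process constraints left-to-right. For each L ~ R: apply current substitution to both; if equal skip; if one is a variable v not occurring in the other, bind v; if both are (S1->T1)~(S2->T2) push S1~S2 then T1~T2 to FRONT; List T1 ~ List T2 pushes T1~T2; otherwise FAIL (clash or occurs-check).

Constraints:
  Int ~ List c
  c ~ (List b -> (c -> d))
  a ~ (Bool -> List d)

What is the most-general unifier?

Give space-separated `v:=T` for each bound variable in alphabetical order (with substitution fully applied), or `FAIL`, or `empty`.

Answer: FAIL

Derivation:
step 1: unify Int ~ List c  [subst: {-} | 2 pending]
  clash: Int vs List c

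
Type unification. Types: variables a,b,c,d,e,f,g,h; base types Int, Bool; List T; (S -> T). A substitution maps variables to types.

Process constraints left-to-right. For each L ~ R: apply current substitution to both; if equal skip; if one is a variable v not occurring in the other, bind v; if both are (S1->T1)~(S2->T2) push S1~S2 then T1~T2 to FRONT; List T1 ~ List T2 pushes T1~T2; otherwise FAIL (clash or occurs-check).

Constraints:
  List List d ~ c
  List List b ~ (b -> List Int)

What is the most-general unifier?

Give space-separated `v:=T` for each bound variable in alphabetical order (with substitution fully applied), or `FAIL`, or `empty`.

Answer: FAIL

Derivation:
step 1: unify List List d ~ c  [subst: {-} | 1 pending]
  bind c := List List d
step 2: unify List List b ~ (b -> List Int)  [subst: {c:=List List d} | 0 pending]
  clash: List List b vs (b -> List Int)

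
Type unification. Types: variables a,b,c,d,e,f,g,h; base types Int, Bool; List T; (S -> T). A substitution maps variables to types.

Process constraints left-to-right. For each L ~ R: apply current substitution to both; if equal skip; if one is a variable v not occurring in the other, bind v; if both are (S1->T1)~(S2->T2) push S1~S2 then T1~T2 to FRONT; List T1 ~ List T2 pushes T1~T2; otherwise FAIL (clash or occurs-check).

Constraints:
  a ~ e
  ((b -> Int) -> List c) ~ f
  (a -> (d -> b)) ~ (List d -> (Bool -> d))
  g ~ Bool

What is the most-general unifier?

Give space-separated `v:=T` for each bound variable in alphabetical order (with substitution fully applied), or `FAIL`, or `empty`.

Answer: a:=List Bool b:=Bool d:=Bool e:=List Bool f:=((Bool -> Int) -> List c) g:=Bool

Derivation:
step 1: unify a ~ e  [subst: {-} | 3 pending]
  bind a := e
step 2: unify ((b -> Int) -> List c) ~ f  [subst: {a:=e} | 2 pending]
  bind f := ((b -> Int) -> List c)
step 3: unify (e -> (d -> b)) ~ (List d -> (Bool -> d))  [subst: {a:=e, f:=((b -> Int) -> List c)} | 1 pending]
  -> decompose arrow: push e~List d, (d -> b)~(Bool -> d)
step 4: unify e ~ List d  [subst: {a:=e, f:=((b -> Int) -> List c)} | 2 pending]
  bind e := List d
step 5: unify (d -> b) ~ (Bool -> d)  [subst: {a:=e, f:=((b -> Int) -> List c), e:=List d} | 1 pending]
  -> decompose arrow: push d~Bool, b~d
step 6: unify d ~ Bool  [subst: {a:=e, f:=((b -> Int) -> List c), e:=List d} | 2 pending]
  bind d := Bool
step 7: unify b ~ Bool  [subst: {a:=e, f:=((b -> Int) -> List c), e:=List d, d:=Bool} | 1 pending]
  bind b := Bool
step 8: unify g ~ Bool  [subst: {a:=e, f:=((b -> Int) -> List c), e:=List d, d:=Bool, b:=Bool} | 0 pending]
  bind g := Bool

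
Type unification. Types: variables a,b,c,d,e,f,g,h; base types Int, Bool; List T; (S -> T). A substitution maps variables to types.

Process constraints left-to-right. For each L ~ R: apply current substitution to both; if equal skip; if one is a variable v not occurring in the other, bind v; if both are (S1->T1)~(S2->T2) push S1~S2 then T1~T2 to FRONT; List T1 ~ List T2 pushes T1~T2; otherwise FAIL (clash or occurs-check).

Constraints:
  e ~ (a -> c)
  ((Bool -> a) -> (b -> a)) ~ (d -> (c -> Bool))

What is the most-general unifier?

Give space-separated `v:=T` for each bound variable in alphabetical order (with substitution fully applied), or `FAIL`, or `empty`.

step 1: unify e ~ (a -> c)  [subst: {-} | 1 pending]
  bind e := (a -> c)
step 2: unify ((Bool -> a) -> (b -> a)) ~ (d -> (c -> Bool))  [subst: {e:=(a -> c)} | 0 pending]
  -> decompose arrow: push (Bool -> a)~d, (b -> a)~(c -> Bool)
step 3: unify (Bool -> a) ~ d  [subst: {e:=(a -> c)} | 1 pending]
  bind d := (Bool -> a)
step 4: unify (b -> a) ~ (c -> Bool)  [subst: {e:=(a -> c), d:=(Bool -> a)} | 0 pending]
  -> decompose arrow: push b~c, a~Bool
step 5: unify b ~ c  [subst: {e:=(a -> c), d:=(Bool -> a)} | 1 pending]
  bind b := c
step 6: unify a ~ Bool  [subst: {e:=(a -> c), d:=(Bool -> a), b:=c} | 0 pending]
  bind a := Bool

Answer: a:=Bool b:=c d:=(Bool -> Bool) e:=(Bool -> c)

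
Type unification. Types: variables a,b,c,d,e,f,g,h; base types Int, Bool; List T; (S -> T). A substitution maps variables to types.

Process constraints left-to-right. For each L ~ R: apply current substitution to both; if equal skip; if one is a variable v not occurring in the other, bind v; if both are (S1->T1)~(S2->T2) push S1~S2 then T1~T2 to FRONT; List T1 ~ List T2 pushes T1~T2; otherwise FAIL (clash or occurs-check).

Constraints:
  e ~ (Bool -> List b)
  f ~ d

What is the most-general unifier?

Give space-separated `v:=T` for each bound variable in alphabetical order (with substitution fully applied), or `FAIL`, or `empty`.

Answer: e:=(Bool -> List b) f:=d

Derivation:
step 1: unify e ~ (Bool -> List b)  [subst: {-} | 1 pending]
  bind e := (Bool -> List b)
step 2: unify f ~ d  [subst: {e:=(Bool -> List b)} | 0 pending]
  bind f := d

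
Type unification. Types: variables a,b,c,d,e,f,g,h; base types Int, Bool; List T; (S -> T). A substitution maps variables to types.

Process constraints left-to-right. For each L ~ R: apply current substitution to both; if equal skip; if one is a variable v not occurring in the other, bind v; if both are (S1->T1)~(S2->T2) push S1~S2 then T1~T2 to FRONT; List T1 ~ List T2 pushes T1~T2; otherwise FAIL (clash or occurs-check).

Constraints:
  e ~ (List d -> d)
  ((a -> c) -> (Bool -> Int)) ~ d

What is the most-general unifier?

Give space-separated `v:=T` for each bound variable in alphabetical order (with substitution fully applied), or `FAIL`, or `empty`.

Answer: d:=((a -> c) -> (Bool -> Int)) e:=(List ((a -> c) -> (Bool -> Int)) -> ((a -> c) -> (Bool -> Int)))

Derivation:
step 1: unify e ~ (List d -> d)  [subst: {-} | 1 pending]
  bind e := (List d -> d)
step 2: unify ((a -> c) -> (Bool -> Int)) ~ d  [subst: {e:=(List d -> d)} | 0 pending]
  bind d := ((a -> c) -> (Bool -> Int))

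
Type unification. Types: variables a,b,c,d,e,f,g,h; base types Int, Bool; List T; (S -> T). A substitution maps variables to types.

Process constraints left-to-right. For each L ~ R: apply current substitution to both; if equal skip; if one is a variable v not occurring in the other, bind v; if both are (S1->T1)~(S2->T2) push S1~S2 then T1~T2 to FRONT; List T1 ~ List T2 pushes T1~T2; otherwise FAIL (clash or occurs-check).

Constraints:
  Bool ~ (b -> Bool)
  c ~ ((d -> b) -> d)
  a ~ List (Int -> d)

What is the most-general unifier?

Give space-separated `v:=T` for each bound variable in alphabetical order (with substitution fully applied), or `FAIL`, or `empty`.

Answer: FAIL

Derivation:
step 1: unify Bool ~ (b -> Bool)  [subst: {-} | 2 pending]
  clash: Bool vs (b -> Bool)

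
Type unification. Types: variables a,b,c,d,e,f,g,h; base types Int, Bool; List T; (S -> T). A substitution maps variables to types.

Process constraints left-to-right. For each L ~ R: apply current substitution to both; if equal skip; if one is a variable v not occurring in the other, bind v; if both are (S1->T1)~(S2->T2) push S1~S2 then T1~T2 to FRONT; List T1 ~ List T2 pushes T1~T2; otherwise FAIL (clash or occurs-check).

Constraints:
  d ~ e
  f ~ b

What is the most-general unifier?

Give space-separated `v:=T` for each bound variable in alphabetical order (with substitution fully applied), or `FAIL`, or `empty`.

step 1: unify d ~ e  [subst: {-} | 1 pending]
  bind d := e
step 2: unify f ~ b  [subst: {d:=e} | 0 pending]
  bind f := b

Answer: d:=e f:=b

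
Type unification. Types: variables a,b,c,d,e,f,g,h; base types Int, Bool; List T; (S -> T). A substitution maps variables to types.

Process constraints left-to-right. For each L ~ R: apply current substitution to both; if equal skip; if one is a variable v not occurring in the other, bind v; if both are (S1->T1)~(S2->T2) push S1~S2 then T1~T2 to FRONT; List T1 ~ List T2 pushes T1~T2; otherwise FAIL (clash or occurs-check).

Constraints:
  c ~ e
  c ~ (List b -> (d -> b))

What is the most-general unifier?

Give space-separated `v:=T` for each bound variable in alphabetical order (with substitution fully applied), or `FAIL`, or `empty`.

Answer: c:=(List b -> (d -> b)) e:=(List b -> (d -> b))

Derivation:
step 1: unify c ~ e  [subst: {-} | 1 pending]
  bind c := e
step 2: unify e ~ (List b -> (d -> b))  [subst: {c:=e} | 0 pending]
  bind e := (List b -> (d -> b))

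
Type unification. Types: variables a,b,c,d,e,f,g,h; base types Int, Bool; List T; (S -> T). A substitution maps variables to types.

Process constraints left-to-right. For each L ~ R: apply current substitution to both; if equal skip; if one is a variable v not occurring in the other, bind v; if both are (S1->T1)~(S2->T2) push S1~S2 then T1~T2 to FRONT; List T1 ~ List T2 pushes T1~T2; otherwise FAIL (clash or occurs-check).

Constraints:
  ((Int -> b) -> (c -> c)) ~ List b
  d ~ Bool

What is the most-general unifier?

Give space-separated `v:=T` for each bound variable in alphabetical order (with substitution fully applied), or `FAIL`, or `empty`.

step 1: unify ((Int -> b) -> (c -> c)) ~ List b  [subst: {-} | 1 pending]
  clash: ((Int -> b) -> (c -> c)) vs List b

Answer: FAIL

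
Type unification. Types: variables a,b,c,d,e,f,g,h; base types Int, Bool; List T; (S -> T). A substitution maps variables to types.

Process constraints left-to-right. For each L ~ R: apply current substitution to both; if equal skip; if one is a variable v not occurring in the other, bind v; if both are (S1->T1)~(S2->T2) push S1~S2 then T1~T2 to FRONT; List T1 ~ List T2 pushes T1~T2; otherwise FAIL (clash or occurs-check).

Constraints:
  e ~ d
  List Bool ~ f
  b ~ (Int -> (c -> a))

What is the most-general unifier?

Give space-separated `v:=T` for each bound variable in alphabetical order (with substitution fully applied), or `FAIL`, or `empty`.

step 1: unify e ~ d  [subst: {-} | 2 pending]
  bind e := d
step 2: unify List Bool ~ f  [subst: {e:=d} | 1 pending]
  bind f := List Bool
step 3: unify b ~ (Int -> (c -> a))  [subst: {e:=d, f:=List Bool} | 0 pending]
  bind b := (Int -> (c -> a))

Answer: b:=(Int -> (c -> a)) e:=d f:=List Bool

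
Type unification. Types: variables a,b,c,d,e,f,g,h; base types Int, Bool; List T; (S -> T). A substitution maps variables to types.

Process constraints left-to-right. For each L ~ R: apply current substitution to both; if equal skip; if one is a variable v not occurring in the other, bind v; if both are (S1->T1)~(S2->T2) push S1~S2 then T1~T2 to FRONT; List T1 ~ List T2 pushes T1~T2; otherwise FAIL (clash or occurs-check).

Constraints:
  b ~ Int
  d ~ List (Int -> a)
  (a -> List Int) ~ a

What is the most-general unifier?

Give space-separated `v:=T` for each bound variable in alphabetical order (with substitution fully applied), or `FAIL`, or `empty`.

Answer: FAIL

Derivation:
step 1: unify b ~ Int  [subst: {-} | 2 pending]
  bind b := Int
step 2: unify d ~ List (Int -> a)  [subst: {b:=Int} | 1 pending]
  bind d := List (Int -> a)
step 3: unify (a -> List Int) ~ a  [subst: {b:=Int, d:=List (Int -> a)} | 0 pending]
  occurs-check fail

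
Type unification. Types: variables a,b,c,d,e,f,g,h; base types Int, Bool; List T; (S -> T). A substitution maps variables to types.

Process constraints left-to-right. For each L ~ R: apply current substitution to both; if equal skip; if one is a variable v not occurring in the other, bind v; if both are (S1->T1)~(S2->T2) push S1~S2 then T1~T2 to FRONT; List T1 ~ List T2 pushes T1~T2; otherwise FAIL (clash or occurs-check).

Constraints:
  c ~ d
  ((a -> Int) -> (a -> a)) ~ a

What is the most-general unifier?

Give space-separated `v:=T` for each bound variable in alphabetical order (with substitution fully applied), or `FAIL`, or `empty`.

Answer: FAIL

Derivation:
step 1: unify c ~ d  [subst: {-} | 1 pending]
  bind c := d
step 2: unify ((a -> Int) -> (a -> a)) ~ a  [subst: {c:=d} | 0 pending]
  occurs-check fail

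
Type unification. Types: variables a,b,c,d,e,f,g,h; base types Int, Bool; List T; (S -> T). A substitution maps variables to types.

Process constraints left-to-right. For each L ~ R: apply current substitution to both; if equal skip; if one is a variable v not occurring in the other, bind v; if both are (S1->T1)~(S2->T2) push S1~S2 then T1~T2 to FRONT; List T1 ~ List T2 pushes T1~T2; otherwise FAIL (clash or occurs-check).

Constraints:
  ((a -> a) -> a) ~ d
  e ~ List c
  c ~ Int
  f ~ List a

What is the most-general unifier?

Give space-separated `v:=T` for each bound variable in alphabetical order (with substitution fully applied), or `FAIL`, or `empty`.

step 1: unify ((a -> a) -> a) ~ d  [subst: {-} | 3 pending]
  bind d := ((a -> a) -> a)
step 2: unify e ~ List c  [subst: {d:=((a -> a) -> a)} | 2 pending]
  bind e := List c
step 3: unify c ~ Int  [subst: {d:=((a -> a) -> a), e:=List c} | 1 pending]
  bind c := Int
step 4: unify f ~ List a  [subst: {d:=((a -> a) -> a), e:=List c, c:=Int} | 0 pending]
  bind f := List a

Answer: c:=Int d:=((a -> a) -> a) e:=List Int f:=List a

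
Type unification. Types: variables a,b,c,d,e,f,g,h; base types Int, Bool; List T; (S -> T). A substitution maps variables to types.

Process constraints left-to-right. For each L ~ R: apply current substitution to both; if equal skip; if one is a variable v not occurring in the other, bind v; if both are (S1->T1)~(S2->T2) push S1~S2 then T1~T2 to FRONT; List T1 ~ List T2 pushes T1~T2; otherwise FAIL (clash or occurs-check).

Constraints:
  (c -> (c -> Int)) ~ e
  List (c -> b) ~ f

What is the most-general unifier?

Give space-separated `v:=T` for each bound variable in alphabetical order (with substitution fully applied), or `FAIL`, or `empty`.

step 1: unify (c -> (c -> Int)) ~ e  [subst: {-} | 1 pending]
  bind e := (c -> (c -> Int))
step 2: unify List (c -> b) ~ f  [subst: {e:=(c -> (c -> Int))} | 0 pending]
  bind f := List (c -> b)

Answer: e:=(c -> (c -> Int)) f:=List (c -> b)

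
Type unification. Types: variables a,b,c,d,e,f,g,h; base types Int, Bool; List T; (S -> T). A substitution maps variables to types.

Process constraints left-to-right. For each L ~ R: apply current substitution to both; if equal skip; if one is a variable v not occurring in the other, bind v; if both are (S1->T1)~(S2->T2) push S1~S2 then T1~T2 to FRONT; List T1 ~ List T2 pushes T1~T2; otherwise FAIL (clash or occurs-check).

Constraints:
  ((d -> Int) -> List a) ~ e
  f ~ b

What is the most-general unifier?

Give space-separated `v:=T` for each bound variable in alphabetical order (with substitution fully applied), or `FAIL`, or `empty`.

step 1: unify ((d -> Int) -> List a) ~ e  [subst: {-} | 1 pending]
  bind e := ((d -> Int) -> List a)
step 2: unify f ~ b  [subst: {e:=((d -> Int) -> List a)} | 0 pending]
  bind f := b

Answer: e:=((d -> Int) -> List a) f:=b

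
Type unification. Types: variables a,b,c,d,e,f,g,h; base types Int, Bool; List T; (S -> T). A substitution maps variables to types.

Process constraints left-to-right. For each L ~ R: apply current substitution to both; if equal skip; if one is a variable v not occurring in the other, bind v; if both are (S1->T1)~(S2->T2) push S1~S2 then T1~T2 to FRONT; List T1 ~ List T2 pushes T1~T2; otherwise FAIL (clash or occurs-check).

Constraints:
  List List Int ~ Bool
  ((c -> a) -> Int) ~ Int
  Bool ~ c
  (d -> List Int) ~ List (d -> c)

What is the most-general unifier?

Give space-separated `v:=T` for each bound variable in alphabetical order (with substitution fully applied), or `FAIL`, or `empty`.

step 1: unify List List Int ~ Bool  [subst: {-} | 3 pending]
  clash: List List Int vs Bool

Answer: FAIL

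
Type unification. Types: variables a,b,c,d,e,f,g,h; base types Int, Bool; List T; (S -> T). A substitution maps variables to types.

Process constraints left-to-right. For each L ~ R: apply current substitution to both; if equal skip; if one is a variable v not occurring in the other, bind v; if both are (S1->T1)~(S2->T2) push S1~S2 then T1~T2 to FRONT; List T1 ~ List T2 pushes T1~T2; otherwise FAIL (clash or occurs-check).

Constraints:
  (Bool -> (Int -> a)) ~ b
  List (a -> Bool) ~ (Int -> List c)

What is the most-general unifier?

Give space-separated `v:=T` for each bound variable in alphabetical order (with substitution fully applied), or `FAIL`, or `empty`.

Answer: FAIL

Derivation:
step 1: unify (Bool -> (Int -> a)) ~ b  [subst: {-} | 1 pending]
  bind b := (Bool -> (Int -> a))
step 2: unify List (a -> Bool) ~ (Int -> List c)  [subst: {b:=(Bool -> (Int -> a))} | 0 pending]
  clash: List (a -> Bool) vs (Int -> List c)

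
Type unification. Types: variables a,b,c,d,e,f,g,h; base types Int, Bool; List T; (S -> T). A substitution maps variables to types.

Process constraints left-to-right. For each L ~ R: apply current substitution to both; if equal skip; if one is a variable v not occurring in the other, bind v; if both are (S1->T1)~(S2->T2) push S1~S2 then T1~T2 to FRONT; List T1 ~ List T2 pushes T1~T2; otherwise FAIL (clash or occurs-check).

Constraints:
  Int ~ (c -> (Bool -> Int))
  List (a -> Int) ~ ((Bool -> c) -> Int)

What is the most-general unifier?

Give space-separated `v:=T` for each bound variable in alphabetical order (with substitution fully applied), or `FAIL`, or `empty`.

step 1: unify Int ~ (c -> (Bool -> Int))  [subst: {-} | 1 pending]
  clash: Int vs (c -> (Bool -> Int))

Answer: FAIL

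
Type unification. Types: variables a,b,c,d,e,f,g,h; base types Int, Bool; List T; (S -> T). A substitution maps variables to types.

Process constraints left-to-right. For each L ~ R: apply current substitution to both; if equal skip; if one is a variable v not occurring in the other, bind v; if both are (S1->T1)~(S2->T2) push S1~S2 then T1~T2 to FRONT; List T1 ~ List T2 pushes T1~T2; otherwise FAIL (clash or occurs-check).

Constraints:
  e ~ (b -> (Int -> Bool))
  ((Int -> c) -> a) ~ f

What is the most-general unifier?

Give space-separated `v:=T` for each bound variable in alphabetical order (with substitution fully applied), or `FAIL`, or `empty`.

step 1: unify e ~ (b -> (Int -> Bool))  [subst: {-} | 1 pending]
  bind e := (b -> (Int -> Bool))
step 2: unify ((Int -> c) -> a) ~ f  [subst: {e:=(b -> (Int -> Bool))} | 0 pending]
  bind f := ((Int -> c) -> a)

Answer: e:=(b -> (Int -> Bool)) f:=((Int -> c) -> a)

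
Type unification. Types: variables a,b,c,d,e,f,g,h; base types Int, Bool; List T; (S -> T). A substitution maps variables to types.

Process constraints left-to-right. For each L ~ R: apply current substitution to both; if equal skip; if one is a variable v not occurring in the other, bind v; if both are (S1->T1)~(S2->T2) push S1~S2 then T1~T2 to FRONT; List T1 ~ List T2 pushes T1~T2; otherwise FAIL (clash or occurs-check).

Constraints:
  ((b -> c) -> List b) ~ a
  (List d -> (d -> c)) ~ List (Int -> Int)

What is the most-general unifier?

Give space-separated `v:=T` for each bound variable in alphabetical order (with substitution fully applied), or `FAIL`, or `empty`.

Answer: FAIL

Derivation:
step 1: unify ((b -> c) -> List b) ~ a  [subst: {-} | 1 pending]
  bind a := ((b -> c) -> List b)
step 2: unify (List d -> (d -> c)) ~ List (Int -> Int)  [subst: {a:=((b -> c) -> List b)} | 0 pending]
  clash: (List d -> (d -> c)) vs List (Int -> Int)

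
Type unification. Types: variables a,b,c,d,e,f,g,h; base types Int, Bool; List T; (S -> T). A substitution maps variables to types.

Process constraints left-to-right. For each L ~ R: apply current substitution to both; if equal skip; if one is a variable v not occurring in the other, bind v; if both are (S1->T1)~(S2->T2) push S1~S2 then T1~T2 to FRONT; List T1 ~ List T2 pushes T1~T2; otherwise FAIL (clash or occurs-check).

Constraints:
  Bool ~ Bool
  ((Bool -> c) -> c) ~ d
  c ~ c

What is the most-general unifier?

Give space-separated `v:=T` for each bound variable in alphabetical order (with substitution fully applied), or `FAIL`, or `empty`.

Answer: d:=((Bool -> c) -> c)

Derivation:
step 1: unify Bool ~ Bool  [subst: {-} | 2 pending]
  -> identical, skip
step 2: unify ((Bool -> c) -> c) ~ d  [subst: {-} | 1 pending]
  bind d := ((Bool -> c) -> c)
step 3: unify c ~ c  [subst: {d:=((Bool -> c) -> c)} | 0 pending]
  -> identical, skip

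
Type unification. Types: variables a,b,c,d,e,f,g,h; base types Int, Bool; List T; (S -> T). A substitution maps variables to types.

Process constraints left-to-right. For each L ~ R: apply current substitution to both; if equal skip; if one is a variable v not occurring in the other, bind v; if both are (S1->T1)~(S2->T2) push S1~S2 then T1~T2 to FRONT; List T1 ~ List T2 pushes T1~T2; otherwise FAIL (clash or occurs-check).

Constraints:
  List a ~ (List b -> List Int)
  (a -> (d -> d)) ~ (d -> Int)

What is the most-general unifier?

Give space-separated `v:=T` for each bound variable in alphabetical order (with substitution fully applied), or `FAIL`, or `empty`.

Answer: FAIL

Derivation:
step 1: unify List a ~ (List b -> List Int)  [subst: {-} | 1 pending]
  clash: List a vs (List b -> List Int)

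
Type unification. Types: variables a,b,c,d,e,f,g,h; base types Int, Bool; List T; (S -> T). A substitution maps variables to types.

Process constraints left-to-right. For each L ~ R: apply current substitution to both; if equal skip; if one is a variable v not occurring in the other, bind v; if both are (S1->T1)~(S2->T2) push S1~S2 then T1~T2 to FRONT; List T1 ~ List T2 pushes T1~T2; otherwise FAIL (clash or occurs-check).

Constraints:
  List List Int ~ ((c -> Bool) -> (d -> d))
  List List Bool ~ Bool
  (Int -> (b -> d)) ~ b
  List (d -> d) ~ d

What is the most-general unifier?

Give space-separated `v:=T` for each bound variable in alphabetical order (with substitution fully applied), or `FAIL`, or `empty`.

step 1: unify List List Int ~ ((c -> Bool) -> (d -> d))  [subst: {-} | 3 pending]
  clash: List List Int vs ((c -> Bool) -> (d -> d))

Answer: FAIL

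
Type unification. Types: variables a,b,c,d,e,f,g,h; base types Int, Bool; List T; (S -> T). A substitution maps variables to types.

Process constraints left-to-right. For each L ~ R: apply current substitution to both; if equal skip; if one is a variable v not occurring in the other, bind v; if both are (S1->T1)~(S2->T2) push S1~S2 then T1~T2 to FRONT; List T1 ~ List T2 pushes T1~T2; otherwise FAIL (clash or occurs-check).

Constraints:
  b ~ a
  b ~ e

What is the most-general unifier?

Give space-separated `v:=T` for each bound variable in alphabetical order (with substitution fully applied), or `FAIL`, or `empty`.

step 1: unify b ~ a  [subst: {-} | 1 pending]
  bind b := a
step 2: unify a ~ e  [subst: {b:=a} | 0 pending]
  bind a := e

Answer: a:=e b:=e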